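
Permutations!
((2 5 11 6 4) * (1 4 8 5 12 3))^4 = (1 3 12 2 4)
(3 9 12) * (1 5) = [0, 5, 2, 9, 4, 1, 6, 7, 8, 12, 10, 11, 3] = (1 5)(3 9 12)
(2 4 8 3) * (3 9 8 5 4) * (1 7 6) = (1 7 6)(2 3)(4 5)(8 9) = [0, 7, 3, 2, 5, 4, 1, 6, 9, 8]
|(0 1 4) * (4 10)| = 4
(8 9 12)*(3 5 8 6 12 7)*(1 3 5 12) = [0, 3, 2, 12, 4, 8, 1, 5, 9, 7, 10, 11, 6] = (1 3 12 6)(5 8 9 7)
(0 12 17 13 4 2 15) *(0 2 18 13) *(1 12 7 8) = [7, 12, 15, 3, 18, 5, 6, 8, 1, 9, 10, 11, 17, 4, 14, 2, 16, 0, 13] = (0 7 8 1 12 17)(2 15)(4 18 13)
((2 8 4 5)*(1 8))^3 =(1 5 8 2 4) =((1 8 4 5 2))^3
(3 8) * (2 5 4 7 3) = (2 5 4 7 3 8) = [0, 1, 5, 8, 7, 4, 6, 3, 2]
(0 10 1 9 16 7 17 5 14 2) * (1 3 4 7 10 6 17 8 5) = (0 6 17 1 9 16 10 3 4 7 8 5 14 2) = [6, 9, 0, 4, 7, 14, 17, 8, 5, 16, 3, 11, 12, 13, 2, 15, 10, 1]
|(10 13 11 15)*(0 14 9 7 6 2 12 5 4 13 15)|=22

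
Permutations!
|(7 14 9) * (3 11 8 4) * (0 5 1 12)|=|(0 5 1 12)(3 11 8 4)(7 14 9)|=12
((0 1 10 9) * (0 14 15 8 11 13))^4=((0 1 10 9 14 15 8 11 13))^4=(0 14 13 9 11 10 8 1 15)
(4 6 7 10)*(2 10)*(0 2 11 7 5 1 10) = (0 2)(1 10 4 6 5)(7 11) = [2, 10, 0, 3, 6, 1, 5, 11, 8, 9, 4, 7]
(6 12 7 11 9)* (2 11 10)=[0, 1, 11, 3, 4, 5, 12, 10, 8, 6, 2, 9, 7]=(2 11 9 6 12 7 10)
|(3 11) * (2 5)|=|(2 5)(3 11)|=2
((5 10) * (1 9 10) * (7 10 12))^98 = (1 12 10)(5 9 7)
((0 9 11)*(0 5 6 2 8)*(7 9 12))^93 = (0 9 6)(2 12 11)(5 8 7)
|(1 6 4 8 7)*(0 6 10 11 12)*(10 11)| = 8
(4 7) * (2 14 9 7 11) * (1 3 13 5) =[0, 3, 14, 13, 11, 1, 6, 4, 8, 7, 10, 2, 12, 5, 9] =(1 3 13 5)(2 14 9 7 4 11)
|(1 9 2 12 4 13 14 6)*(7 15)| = 8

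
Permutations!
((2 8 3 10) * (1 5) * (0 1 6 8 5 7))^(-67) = ((0 1 7)(2 5 6 8 3 10))^(-67) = (0 7 1)(2 10 3 8 6 5)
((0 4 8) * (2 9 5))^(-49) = (0 8 4)(2 5 9)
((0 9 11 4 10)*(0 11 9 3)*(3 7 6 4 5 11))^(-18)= (11)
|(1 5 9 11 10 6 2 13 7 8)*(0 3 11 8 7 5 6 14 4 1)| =|(0 3 11 10 14 4 1 6 2 13 5 9 8)| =13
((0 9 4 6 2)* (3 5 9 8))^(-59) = (0 4 3 2 9 8 6 5)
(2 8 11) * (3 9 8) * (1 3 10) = [0, 3, 10, 9, 4, 5, 6, 7, 11, 8, 1, 2] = (1 3 9 8 11 2 10)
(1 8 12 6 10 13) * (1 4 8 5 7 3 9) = (1 5 7 3 9)(4 8 12 6 10 13) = [0, 5, 2, 9, 8, 7, 10, 3, 12, 1, 13, 11, 6, 4]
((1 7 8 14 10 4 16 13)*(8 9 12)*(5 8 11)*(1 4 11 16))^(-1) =(1 4 13 16 12 9 7)(5 11 10 14 8)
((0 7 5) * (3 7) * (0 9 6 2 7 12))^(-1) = (0 12 3)(2 6 9 5 7)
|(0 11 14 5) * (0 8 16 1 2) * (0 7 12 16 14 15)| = |(0 11 15)(1 2 7 12 16)(5 8 14)| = 15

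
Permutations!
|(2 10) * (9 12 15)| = 6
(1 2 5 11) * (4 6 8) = [0, 2, 5, 3, 6, 11, 8, 7, 4, 9, 10, 1] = (1 2 5 11)(4 6 8)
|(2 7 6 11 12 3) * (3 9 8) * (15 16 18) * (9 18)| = 11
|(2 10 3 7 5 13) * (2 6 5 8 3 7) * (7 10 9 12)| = |(2 9 12 7 8 3)(5 13 6)| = 6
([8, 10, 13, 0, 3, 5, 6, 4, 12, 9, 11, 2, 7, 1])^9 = [7, 13, 11, 12, 8, 5, 6, 0, 4, 9, 1, 10, 3, 2]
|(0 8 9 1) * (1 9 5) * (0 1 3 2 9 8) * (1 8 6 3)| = 12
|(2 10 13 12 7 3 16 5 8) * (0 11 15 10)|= 12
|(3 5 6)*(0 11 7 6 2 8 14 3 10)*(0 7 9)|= 15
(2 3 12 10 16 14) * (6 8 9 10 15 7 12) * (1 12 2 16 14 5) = (1 12 15 7 2 3 6 8 9 10 14 16 5) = [0, 12, 3, 6, 4, 1, 8, 2, 9, 10, 14, 11, 15, 13, 16, 7, 5]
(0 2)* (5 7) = (0 2)(5 7) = [2, 1, 0, 3, 4, 7, 6, 5]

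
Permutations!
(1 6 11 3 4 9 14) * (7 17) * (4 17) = [0, 6, 2, 17, 9, 5, 11, 4, 8, 14, 10, 3, 12, 13, 1, 15, 16, 7] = (1 6 11 3 17 7 4 9 14)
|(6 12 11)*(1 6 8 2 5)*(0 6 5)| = 6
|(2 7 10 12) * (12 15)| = 5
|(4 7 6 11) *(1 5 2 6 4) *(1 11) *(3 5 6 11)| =4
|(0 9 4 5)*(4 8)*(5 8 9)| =2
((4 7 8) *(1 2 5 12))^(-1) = (1 12 5 2)(4 8 7) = ((1 2 5 12)(4 7 8))^(-1)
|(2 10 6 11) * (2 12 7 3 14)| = 8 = |(2 10 6 11 12 7 3 14)|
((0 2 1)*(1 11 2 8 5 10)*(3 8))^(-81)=(0 5)(1 8)(2 11)(3 10)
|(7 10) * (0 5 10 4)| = |(0 5 10 7 4)| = 5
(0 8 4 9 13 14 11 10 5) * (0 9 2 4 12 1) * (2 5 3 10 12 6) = (0 8 6 2 4 5 9 13 14 11 12 1)(3 10) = [8, 0, 4, 10, 5, 9, 2, 7, 6, 13, 3, 12, 1, 14, 11]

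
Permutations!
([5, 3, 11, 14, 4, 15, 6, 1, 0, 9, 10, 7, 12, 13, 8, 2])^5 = [7, 5, 14, 15, 4, 1, 6, 0, 11, 9, 10, 8, 12, 13, 2, 3]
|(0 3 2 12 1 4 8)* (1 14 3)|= 4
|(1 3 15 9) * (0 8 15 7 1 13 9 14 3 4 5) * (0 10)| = 10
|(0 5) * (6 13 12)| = |(0 5)(6 13 12)| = 6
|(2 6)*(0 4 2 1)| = |(0 4 2 6 1)| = 5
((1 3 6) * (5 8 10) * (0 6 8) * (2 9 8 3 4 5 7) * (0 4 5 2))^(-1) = ((0 6 1 5 4 2 9 8 10 7))^(-1) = (0 7 10 8 9 2 4 5 1 6)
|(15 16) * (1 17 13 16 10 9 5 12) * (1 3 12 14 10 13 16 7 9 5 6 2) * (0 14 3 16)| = 15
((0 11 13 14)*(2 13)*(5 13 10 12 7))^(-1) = (0 14 13 5 7 12 10 2 11)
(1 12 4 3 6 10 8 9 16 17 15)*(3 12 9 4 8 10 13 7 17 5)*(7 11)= [0, 9, 2, 6, 12, 3, 13, 17, 4, 16, 10, 7, 8, 11, 14, 1, 5, 15]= (1 9 16 5 3 6 13 11 7 17 15)(4 12 8)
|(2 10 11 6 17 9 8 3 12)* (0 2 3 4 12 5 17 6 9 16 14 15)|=|(0 2 10 11 9 8 4 12 3 5 17 16 14 15)|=14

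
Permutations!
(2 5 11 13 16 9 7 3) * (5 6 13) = (2 6 13 16 9 7 3)(5 11) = [0, 1, 6, 2, 4, 11, 13, 3, 8, 7, 10, 5, 12, 16, 14, 15, 9]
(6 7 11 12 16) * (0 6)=(0 6 7 11 12 16)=[6, 1, 2, 3, 4, 5, 7, 11, 8, 9, 10, 12, 16, 13, 14, 15, 0]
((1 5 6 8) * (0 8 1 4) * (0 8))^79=(1 5 6)(4 8)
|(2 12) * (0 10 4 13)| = |(0 10 4 13)(2 12)| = 4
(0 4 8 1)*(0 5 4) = (1 5 4 8) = [0, 5, 2, 3, 8, 4, 6, 7, 1]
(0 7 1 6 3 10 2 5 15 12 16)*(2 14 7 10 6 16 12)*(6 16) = (0 10 14 7 1 6 3 16)(2 5 15) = [10, 6, 5, 16, 4, 15, 3, 1, 8, 9, 14, 11, 12, 13, 7, 2, 0]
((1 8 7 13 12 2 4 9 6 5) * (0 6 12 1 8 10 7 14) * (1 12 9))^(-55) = ((0 6 5 8 14)(1 10 7 13 12 2 4))^(-55) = (14)(1 10 7 13 12 2 4)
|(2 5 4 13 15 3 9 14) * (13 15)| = 7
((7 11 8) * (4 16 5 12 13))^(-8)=((4 16 5 12 13)(7 11 8))^(-8)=(4 5 13 16 12)(7 11 8)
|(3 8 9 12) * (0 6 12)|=6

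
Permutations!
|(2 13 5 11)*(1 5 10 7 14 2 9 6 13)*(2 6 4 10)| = 11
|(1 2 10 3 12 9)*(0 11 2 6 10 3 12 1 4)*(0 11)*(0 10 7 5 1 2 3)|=8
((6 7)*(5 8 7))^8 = (8)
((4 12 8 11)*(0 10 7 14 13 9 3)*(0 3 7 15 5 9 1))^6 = ((0 10 15 5 9 7 14 13 1)(4 12 8 11))^6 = (0 14 5)(1 7 15)(4 8)(9 10 13)(11 12)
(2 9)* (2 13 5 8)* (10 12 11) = (2 9 13 5 8)(10 12 11) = [0, 1, 9, 3, 4, 8, 6, 7, 2, 13, 12, 10, 11, 5]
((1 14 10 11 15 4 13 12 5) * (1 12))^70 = ((1 14 10 11 15 4 13)(5 12))^70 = (15)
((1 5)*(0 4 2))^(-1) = (0 2 4)(1 5)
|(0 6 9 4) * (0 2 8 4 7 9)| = |(0 6)(2 8 4)(7 9)| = 6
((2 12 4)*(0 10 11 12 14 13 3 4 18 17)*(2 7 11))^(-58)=((0 10 2 14 13 3 4 7 11 12 18 17))^(-58)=(0 2 13 4 11 18)(3 7 12 17 10 14)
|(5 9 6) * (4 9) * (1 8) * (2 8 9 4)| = |(1 9 6 5 2 8)| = 6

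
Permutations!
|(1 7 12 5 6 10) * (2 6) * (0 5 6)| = |(0 5 2)(1 7 12 6 10)| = 15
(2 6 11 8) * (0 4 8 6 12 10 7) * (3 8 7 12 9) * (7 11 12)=(0 4 11 6 12 10 7)(2 9 3 8)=[4, 1, 9, 8, 11, 5, 12, 0, 2, 3, 7, 6, 10]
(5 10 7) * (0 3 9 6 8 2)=(0 3 9 6 8 2)(5 10 7)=[3, 1, 0, 9, 4, 10, 8, 5, 2, 6, 7]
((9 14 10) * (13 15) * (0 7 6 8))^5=((0 7 6 8)(9 14 10)(13 15))^5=(0 7 6 8)(9 10 14)(13 15)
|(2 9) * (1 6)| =2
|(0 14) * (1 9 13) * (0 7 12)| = |(0 14 7 12)(1 9 13)| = 12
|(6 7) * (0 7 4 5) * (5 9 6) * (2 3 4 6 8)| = |(0 7 5)(2 3 4 9 8)| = 15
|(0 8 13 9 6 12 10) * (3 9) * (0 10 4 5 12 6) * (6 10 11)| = 15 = |(0 8 13 3 9)(4 5 12)(6 10 11)|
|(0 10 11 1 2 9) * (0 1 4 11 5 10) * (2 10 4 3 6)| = |(1 10 5 4 11 3 6 2 9)| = 9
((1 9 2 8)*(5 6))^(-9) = ((1 9 2 8)(5 6))^(-9) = (1 8 2 9)(5 6)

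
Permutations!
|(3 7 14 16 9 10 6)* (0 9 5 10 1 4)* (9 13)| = 35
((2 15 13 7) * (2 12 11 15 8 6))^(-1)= (2 6 8)(7 13 15 11 12)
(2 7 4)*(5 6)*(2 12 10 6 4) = (2 7)(4 12 10 6 5) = [0, 1, 7, 3, 12, 4, 5, 2, 8, 9, 6, 11, 10]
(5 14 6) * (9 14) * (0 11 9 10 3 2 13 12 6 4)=[11, 1, 13, 2, 0, 10, 5, 7, 8, 14, 3, 9, 6, 12, 4]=(0 11 9 14 4)(2 13 12 6 5 10 3)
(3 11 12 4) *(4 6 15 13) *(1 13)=(1 13 4 3 11 12 6 15)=[0, 13, 2, 11, 3, 5, 15, 7, 8, 9, 10, 12, 6, 4, 14, 1]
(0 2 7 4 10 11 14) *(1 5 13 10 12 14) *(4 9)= (0 2 7 9 4 12 14)(1 5 13 10 11)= [2, 5, 7, 3, 12, 13, 6, 9, 8, 4, 11, 1, 14, 10, 0]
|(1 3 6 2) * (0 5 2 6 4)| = |(6)(0 5 2 1 3 4)| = 6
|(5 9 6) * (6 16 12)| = 5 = |(5 9 16 12 6)|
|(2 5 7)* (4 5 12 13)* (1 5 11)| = 8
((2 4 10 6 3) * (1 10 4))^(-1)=((1 10 6 3 2))^(-1)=(1 2 3 6 10)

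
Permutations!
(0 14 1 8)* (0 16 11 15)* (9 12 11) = (0 14 1 8 16 9 12 11 15) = [14, 8, 2, 3, 4, 5, 6, 7, 16, 12, 10, 15, 11, 13, 1, 0, 9]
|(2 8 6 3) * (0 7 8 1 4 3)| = |(0 7 8 6)(1 4 3 2)| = 4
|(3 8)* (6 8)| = |(3 6 8)| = 3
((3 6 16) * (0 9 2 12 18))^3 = (0 12 9 18 2)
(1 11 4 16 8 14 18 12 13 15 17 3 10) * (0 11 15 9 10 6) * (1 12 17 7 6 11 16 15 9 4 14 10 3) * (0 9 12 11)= (0 16 8 10 11 14 18 17 1 12 13 4 15 7 6 9 3)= [16, 12, 2, 0, 15, 5, 9, 6, 10, 3, 11, 14, 13, 4, 18, 7, 8, 1, 17]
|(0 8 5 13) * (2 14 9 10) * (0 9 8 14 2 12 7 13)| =|(0 14 8 5)(7 13 9 10 12)| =20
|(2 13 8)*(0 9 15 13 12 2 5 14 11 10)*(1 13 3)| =22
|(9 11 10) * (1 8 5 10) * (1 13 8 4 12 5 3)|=10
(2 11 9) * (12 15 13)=[0, 1, 11, 3, 4, 5, 6, 7, 8, 2, 10, 9, 15, 12, 14, 13]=(2 11 9)(12 15 13)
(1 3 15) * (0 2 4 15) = (0 2 4 15 1 3) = [2, 3, 4, 0, 15, 5, 6, 7, 8, 9, 10, 11, 12, 13, 14, 1]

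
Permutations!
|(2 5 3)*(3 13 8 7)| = 6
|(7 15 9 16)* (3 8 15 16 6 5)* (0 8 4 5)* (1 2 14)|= 30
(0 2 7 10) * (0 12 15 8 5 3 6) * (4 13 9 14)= (0 2 7 10 12 15 8 5 3 6)(4 13 9 14)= [2, 1, 7, 6, 13, 3, 0, 10, 5, 14, 12, 11, 15, 9, 4, 8]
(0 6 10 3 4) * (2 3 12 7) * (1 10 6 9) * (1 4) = [9, 10, 3, 1, 0, 5, 6, 2, 8, 4, 12, 11, 7] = (0 9 4)(1 10 12 7 2 3)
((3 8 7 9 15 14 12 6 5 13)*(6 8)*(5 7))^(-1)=((3 6 7 9 15 14 12 8 5 13))^(-1)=(3 13 5 8 12 14 15 9 7 6)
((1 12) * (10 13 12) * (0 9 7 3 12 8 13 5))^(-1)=((0 9 7 3 12 1 10 5)(8 13))^(-1)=(0 5 10 1 12 3 7 9)(8 13)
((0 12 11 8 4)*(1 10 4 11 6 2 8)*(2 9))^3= (0 9 11 4 6 8 10 12 2 1)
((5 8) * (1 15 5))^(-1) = ((1 15 5 8))^(-1) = (1 8 5 15)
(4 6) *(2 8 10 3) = (2 8 10 3)(4 6) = [0, 1, 8, 2, 6, 5, 4, 7, 10, 9, 3]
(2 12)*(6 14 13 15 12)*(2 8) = (2 6 14 13 15 12 8) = [0, 1, 6, 3, 4, 5, 14, 7, 2, 9, 10, 11, 8, 15, 13, 12]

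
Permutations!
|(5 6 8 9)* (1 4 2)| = |(1 4 2)(5 6 8 9)| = 12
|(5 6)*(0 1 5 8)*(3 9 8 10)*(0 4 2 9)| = 12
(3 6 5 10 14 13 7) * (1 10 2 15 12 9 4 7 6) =(1 10 14 13 6 5 2 15 12 9 4 7 3) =[0, 10, 15, 1, 7, 2, 5, 3, 8, 4, 14, 11, 9, 6, 13, 12]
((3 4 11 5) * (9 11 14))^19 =(3 4 14 9 11 5)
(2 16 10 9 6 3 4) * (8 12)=[0, 1, 16, 4, 2, 5, 3, 7, 12, 6, 9, 11, 8, 13, 14, 15, 10]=(2 16 10 9 6 3 4)(8 12)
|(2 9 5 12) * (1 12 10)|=|(1 12 2 9 5 10)|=6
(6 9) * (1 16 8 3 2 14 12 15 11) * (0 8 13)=(0 8 3 2 14 12 15 11 1 16 13)(6 9)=[8, 16, 14, 2, 4, 5, 9, 7, 3, 6, 10, 1, 15, 0, 12, 11, 13]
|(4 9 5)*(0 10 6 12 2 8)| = 6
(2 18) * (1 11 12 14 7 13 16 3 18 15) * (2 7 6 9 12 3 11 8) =(1 8 2 15)(3 18 7 13 16 11)(6 9 12 14) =[0, 8, 15, 18, 4, 5, 9, 13, 2, 12, 10, 3, 14, 16, 6, 1, 11, 17, 7]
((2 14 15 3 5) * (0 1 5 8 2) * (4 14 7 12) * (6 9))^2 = (0 5 1)(2 12 14 3)(4 15 8 7)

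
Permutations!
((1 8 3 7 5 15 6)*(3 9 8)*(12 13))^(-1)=(1 6 15 5 7 3)(8 9)(12 13)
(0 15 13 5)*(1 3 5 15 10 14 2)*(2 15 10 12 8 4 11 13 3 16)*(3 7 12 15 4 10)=(0 15 7 12 8 10 14 4 11 13 3 5)(1 16 2)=[15, 16, 1, 5, 11, 0, 6, 12, 10, 9, 14, 13, 8, 3, 4, 7, 2]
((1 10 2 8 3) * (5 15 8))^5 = (1 8 5 10 3 15 2)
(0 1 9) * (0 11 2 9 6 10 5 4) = [1, 6, 9, 3, 0, 4, 10, 7, 8, 11, 5, 2] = (0 1 6 10 5 4)(2 9 11)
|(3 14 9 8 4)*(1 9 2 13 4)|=15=|(1 9 8)(2 13 4 3 14)|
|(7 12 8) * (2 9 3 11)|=12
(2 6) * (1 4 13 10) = (1 4 13 10)(2 6) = [0, 4, 6, 3, 13, 5, 2, 7, 8, 9, 1, 11, 12, 10]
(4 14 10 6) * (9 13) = [0, 1, 2, 3, 14, 5, 4, 7, 8, 13, 6, 11, 12, 9, 10] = (4 14 10 6)(9 13)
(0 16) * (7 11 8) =(0 16)(7 11 8) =[16, 1, 2, 3, 4, 5, 6, 11, 7, 9, 10, 8, 12, 13, 14, 15, 0]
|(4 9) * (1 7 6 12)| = 4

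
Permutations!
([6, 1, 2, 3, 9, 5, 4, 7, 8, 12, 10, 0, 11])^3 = [9, 1, 2, 3, 11, 5, 12, 7, 8, 0, 10, 4, 6]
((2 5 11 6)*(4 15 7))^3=((2 5 11 6)(4 15 7))^3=(15)(2 6 11 5)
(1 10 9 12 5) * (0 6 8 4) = (0 6 8 4)(1 10 9 12 5) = [6, 10, 2, 3, 0, 1, 8, 7, 4, 12, 9, 11, 5]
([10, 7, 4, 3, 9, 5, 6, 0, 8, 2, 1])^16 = [0, 1, 4, 3, 9, 5, 6, 7, 8, 2, 10]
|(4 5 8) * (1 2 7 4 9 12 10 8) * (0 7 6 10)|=11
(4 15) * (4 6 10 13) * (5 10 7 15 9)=(4 9 5 10 13)(6 7 15)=[0, 1, 2, 3, 9, 10, 7, 15, 8, 5, 13, 11, 12, 4, 14, 6]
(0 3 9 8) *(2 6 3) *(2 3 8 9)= (9)(0 3 2 6 8)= [3, 1, 6, 2, 4, 5, 8, 7, 0, 9]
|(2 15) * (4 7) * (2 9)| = 6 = |(2 15 9)(4 7)|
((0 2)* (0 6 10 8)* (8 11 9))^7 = ((0 2 6 10 11 9 8))^7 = (11)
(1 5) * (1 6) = (1 5 6) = [0, 5, 2, 3, 4, 6, 1]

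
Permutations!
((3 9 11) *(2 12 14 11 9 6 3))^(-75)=(2 12 14 11)(3 6)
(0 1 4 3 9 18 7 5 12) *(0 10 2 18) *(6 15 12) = (0 1 4 3 9)(2 18 7 5 6 15 12 10) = [1, 4, 18, 9, 3, 6, 15, 5, 8, 0, 2, 11, 10, 13, 14, 12, 16, 17, 7]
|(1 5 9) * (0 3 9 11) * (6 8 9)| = |(0 3 6 8 9 1 5 11)| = 8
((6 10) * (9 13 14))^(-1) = ((6 10)(9 13 14))^(-1) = (6 10)(9 14 13)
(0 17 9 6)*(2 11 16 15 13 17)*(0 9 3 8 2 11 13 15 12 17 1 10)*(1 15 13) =[11, 10, 1, 8, 4, 5, 9, 7, 2, 6, 0, 16, 17, 15, 14, 13, 12, 3] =(0 11 16 12 17 3 8 2 1 10)(6 9)(13 15)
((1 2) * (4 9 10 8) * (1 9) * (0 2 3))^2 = ((0 2 9 10 8 4 1 3))^2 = (0 9 8 1)(2 10 4 3)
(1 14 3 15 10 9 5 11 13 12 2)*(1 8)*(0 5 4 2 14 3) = (0 5 11 13 12 14)(1 3 15 10 9 4 2 8) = [5, 3, 8, 15, 2, 11, 6, 7, 1, 4, 9, 13, 14, 12, 0, 10]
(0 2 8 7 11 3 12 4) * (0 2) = (2 8 7 11 3 12 4) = [0, 1, 8, 12, 2, 5, 6, 11, 7, 9, 10, 3, 4]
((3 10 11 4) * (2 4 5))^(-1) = ((2 4 3 10 11 5))^(-1) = (2 5 11 10 3 4)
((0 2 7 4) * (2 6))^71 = ((0 6 2 7 4))^71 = (0 6 2 7 4)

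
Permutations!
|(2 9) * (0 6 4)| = 6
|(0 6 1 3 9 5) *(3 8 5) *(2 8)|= 6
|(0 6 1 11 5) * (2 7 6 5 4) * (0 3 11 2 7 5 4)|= |(0 4 7 6 1 2 5 3 11)|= 9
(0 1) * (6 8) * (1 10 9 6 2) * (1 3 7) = (0 10 9 6 8 2 3 7 1) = [10, 0, 3, 7, 4, 5, 8, 1, 2, 6, 9]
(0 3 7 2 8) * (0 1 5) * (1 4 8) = (0 3 7 2 1 5)(4 8) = [3, 5, 1, 7, 8, 0, 6, 2, 4]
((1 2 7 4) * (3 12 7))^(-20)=(1 7 3)(2 4 12)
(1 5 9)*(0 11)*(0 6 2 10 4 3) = (0 11 6 2 10 4 3)(1 5 9) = [11, 5, 10, 0, 3, 9, 2, 7, 8, 1, 4, 6]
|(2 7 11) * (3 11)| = 4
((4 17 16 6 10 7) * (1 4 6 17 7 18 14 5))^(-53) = ((1 4 7 6 10 18 14 5)(16 17))^(-53) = (1 6 14 4 10 5 7 18)(16 17)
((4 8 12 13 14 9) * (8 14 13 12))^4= (4 14 9)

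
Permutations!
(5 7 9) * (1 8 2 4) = (1 8 2 4)(5 7 9) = [0, 8, 4, 3, 1, 7, 6, 9, 2, 5]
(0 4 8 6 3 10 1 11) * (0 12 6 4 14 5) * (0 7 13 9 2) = (0 14 5 7 13 9 2)(1 11 12 6 3 10)(4 8) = [14, 11, 0, 10, 8, 7, 3, 13, 4, 2, 1, 12, 6, 9, 5]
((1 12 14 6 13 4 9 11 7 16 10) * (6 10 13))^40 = ((1 12 14 10)(4 9 11 7 16 13))^40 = (4 16 11)(7 9 13)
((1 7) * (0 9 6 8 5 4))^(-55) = ((0 9 6 8 5 4)(1 7))^(-55) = (0 4 5 8 6 9)(1 7)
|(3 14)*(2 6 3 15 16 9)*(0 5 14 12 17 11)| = 12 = |(0 5 14 15 16 9 2 6 3 12 17 11)|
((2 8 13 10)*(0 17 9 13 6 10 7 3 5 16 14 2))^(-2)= (0 6 2 16 3 13 17 10 8 14 5 7 9)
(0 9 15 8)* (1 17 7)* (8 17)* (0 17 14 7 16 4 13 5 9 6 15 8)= (0 6 15 14 7 1)(4 13 5 9 8 17 16)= [6, 0, 2, 3, 13, 9, 15, 1, 17, 8, 10, 11, 12, 5, 7, 14, 4, 16]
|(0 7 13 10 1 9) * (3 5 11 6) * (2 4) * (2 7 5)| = 12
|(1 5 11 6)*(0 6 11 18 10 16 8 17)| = |(0 6 1 5 18 10 16 8 17)| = 9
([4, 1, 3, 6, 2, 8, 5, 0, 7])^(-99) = (0 5 2 7 6 4 8 3)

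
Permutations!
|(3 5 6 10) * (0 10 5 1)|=|(0 10 3 1)(5 6)|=4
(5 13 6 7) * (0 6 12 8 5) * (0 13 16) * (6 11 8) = (0 11 8 5 16)(6 7 13 12) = [11, 1, 2, 3, 4, 16, 7, 13, 5, 9, 10, 8, 6, 12, 14, 15, 0]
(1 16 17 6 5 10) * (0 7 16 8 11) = [7, 8, 2, 3, 4, 10, 5, 16, 11, 9, 1, 0, 12, 13, 14, 15, 17, 6] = (0 7 16 17 6 5 10 1 8 11)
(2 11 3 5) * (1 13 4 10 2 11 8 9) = [0, 13, 8, 5, 10, 11, 6, 7, 9, 1, 2, 3, 12, 4] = (1 13 4 10 2 8 9)(3 5 11)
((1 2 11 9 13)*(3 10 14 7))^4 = (14)(1 13 9 11 2)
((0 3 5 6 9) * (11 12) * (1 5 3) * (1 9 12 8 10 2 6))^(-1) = (0 9)(1 5)(2 10 8 11 12 6)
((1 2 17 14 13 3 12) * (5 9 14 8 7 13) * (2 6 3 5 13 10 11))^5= (1 6 3 12)(2 11 10 7 8 17)(5 9 14 13)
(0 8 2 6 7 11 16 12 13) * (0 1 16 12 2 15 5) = (0 8 15 5)(1 16 2 6 7 11 12 13) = [8, 16, 6, 3, 4, 0, 7, 11, 15, 9, 10, 12, 13, 1, 14, 5, 2]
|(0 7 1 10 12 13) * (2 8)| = 6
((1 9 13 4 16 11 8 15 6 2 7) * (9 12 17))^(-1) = (1 7 2 6 15 8 11 16 4 13 9 17 12)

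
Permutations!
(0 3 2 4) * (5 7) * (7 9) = (0 3 2 4)(5 9 7) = [3, 1, 4, 2, 0, 9, 6, 5, 8, 7]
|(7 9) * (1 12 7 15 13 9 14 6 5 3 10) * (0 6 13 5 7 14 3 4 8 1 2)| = 18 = |(0 6 7 3 10 2)(1 12 14 13 9 15 5 4 8)|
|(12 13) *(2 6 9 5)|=|(2 6 9 5)(12 13)|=4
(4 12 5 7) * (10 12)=[0, 1, 2, 3, 10, 7, 6, 4, 8, 9, 12, 11, 5]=(4 10 12 5 7)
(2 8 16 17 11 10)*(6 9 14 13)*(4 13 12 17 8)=(2 4 13 6 9 14 12 17 11 10)(8 16)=[0, 1, 4, 3, 13, 5, 9, 7, 16, 14, 2, 10, 17, 6, 12, 15, 8, 11]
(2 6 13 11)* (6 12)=(2 12 6 13 11)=[0, 1, 12, 3, 4, 5, 13, 7, 8, 9, 10, 2, 6, 11]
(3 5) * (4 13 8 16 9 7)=(3 5)(4 13 8 16 9 7)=[0, 1, 2, 5, 13, 3, 6, 4, 16, 7, 10, 11, 12, 8, 14, 15, 9]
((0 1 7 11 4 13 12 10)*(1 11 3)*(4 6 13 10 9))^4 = (0 12)(1 7 3)(4 6)(9 11)(10 13)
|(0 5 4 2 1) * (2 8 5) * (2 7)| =|(0 7 2 1)(4 8 5)| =12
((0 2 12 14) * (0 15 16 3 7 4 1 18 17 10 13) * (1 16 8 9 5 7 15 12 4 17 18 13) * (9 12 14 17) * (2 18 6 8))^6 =((0 18 6 8 12 17 10 1 13)(2 4 16 3 15)(5 7 9))^6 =(0 10 8)(1 12 18)(2 4 16 3 15)(6 13 17)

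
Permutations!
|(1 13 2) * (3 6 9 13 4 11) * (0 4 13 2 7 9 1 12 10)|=|(0 4 11 3 6 1 13 7 9 2 12 10)|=12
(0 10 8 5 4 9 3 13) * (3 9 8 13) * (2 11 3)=[10, 1, 11, 2, 8, 4, 6, 7, 5, 9, 13, 3, 12, 0]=(0 10 13)(2 11 3)(4 8 5)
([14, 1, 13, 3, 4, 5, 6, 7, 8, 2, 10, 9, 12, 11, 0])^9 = [14, 1, 13, 3, 4, 5, 6, 7, 8, 2, 10, 9, 12, 11, 0]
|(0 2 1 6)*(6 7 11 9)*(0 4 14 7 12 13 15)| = |(0 2 1 12 13 15)(4 14 7 11 9 6)| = 6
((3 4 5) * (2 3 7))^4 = ((2 3 4 5 7))^4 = (2 7 5 4 3)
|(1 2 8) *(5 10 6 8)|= 6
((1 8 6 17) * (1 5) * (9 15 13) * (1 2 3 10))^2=((1 8 6 17 5 2 3 10)(9 15 13))^2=(1 6 5 3)(2 10 8 17)(9 13 15)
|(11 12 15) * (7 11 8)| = |(7 11 12 15 8)| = 5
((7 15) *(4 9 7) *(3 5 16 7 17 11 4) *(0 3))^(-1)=(0 15 7 16 5 3)(4 11 17 9)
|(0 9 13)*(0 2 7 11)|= |(0 9 13 2 7 11)|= 6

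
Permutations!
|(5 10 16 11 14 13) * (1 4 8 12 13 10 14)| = 10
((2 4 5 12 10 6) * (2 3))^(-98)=((2 4 5 12 10 6 3))^(-98)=(12)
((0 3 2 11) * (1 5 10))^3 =((0 3 2 11)(1 5 10))^3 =(0 11 2 3)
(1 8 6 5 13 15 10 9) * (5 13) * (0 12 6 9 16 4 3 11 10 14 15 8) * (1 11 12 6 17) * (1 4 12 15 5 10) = (0 6 13 8 9 11 1)(3 15 14 5 10 16 12 17 4) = [6, 0, 2, 15, 3, 10, 13, 7, 9, 11, 16, 1, 17, 8, 5, 14, 12, 4]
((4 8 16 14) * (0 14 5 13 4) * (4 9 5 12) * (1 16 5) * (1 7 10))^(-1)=(0 14)(1 10 7 9 13 5 8 4 12 16)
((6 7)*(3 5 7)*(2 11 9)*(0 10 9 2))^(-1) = ((0 10 9)(2 11)(3 5 7 6))^(-1) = (0 9 10)(2 11)(3 6 7 5)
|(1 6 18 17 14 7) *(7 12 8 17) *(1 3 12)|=9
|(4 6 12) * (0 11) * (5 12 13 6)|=6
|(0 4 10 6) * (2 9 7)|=12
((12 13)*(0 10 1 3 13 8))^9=(0 1 13 8 10 3 12)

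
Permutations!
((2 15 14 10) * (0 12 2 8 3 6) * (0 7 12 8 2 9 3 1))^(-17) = (0 8 1)(2 10 14 15)(3 12 6 9 7)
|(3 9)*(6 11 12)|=6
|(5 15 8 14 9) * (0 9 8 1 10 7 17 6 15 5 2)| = |(0 9 2)(1 10 7 17 6 15)(8 14)| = 6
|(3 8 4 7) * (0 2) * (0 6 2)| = 4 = |(2 6)(3 8 4 7)|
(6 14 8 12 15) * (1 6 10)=[0, 6, 2, 3, 4, 5, 14, 7, 12, 9, 1, 11, 15, 13, 8, 10]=(1 6 14 8 12 15 10)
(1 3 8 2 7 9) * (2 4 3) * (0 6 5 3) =(0 6 5 3 8 4)(1 2 7 9) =[6, 2, 7, 8, 0, 3, 5, 9, 4, 1]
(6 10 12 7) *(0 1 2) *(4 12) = (0 1 2)(4 12 7 6 10) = [1, 2, 0, 3, 12, 5, 10, 6, 8, 9, 4, 11, 7]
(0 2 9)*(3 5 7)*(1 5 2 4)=(0 4 1 5 7 3 2 9)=[4, 5, 9, 2, 1, 7, 6, 3, 8, 0]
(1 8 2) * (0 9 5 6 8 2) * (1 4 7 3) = (0 9 5 6 8)(1 2 4 7 3) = [9, 2, 4, 1, 7, 6, 8, 3, 0, 5]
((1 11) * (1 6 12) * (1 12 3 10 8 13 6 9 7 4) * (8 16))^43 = ((1 11 9 7 4)(3 10 16 8 13 6))^43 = (1 7 11 4 9)(3 10 16 8 13 6)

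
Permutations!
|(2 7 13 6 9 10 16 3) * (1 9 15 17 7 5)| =|(1 9 10 16 3 2 5)(6 15 17 7 13)| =35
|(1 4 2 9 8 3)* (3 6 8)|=10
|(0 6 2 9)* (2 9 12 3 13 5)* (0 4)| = 20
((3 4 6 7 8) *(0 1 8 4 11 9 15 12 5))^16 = (0 12 9 3 1 5 15 11 8)(4 6 7)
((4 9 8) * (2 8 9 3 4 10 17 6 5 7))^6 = (2 7 5 6 17 10 8)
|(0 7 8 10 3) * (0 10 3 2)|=|(0 7 8 3 10 2)|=6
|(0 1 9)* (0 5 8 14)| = 6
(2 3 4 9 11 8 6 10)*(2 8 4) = (2 3)(4 9 11)(6 10 8) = [0, 1, 3, 2, 9, 5, 10, 7, 6, 11, 8, 4]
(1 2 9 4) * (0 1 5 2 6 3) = (0 1 6 3)(2 9 4 5) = [1, 6, 9, 0, 5, 2, 3, 7, 8, 4]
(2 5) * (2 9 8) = [0, 1, 5, 3, 4, 9, 6, 7, 2, 8] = (2 5 9 8)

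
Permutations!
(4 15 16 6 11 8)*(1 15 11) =(1 15 16 6)(4 11 8) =[0, 15, 2, 3, 11, 5, 1, 7, 4, 9, 10, 8, 12, 13, 14, 16, 6]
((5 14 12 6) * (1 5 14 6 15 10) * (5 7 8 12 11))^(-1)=(1 10 15 12 8 7)(5 11 14 6)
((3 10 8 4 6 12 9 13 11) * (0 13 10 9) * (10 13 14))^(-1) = ((0 14 10 8 4 6 12)(3 9 13 11))^(-1) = (0 12 6 4 8 10 14)(3 11 13 9)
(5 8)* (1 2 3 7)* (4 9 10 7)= (1 2 3 4 9 10 7)(5 8)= [0, 2, 3, 4, 9, 8, 6, 1, 5, 10, 7]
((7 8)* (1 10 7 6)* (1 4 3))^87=(1 8 3 7 4 10 6)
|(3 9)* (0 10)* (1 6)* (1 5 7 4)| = |(0 10)(1 6 5 7 4)(3 9)| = 10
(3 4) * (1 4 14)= (1 4 3 14)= [0, 4, 2, 14, 3, 5, 6, 7, 8, 9, 10, 11, 12, 13, 1]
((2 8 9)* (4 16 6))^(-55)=(2 9 8)(4 6 16)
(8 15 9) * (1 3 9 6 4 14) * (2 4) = (1 3 9 8 15 6 2 4 14) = [0, 3, 4, 9, 14, 5, 2, 7, 15, 8, 10, 11, 12, 13, 1, 6]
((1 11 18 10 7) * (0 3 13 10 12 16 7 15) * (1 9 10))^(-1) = (0 15 10 9 7 16 12 18 11 1 13 3)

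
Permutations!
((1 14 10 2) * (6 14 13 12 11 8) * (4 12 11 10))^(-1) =(1 2 10 12 4 14 6 8 11 13)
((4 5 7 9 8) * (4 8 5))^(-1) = ((5 7 9))^(-1) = (5 9 7)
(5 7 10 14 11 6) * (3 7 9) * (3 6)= [0, 1, 2, 7, 4, 9, 5, 10, 8, 6, 14, 3, 12, 13, 11]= (3 7 10 14 11)(5 9 6)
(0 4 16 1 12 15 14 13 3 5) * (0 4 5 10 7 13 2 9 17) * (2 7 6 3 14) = (0 5 4 16 1 12 15 2 9 17)(3 10 6)(7 13 14) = [5, 12, 9, 10, 16, 4, 3, 13, 8, 17, 6, 11, 15, 14, 7, 2, 1, 0]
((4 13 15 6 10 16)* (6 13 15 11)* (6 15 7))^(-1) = ((4 7 6 10 16)(11 15 13))^(-1) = (4 16 10 6 7)(11 13 15)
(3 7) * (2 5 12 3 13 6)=(2 5 12 3 7 13 6)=[0, 1, 5, 7, 4, 12, 2, 13, 8, 9, 10, 11, 3, 6]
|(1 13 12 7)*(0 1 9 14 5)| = 8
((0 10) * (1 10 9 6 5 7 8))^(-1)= (0 10 1 8 7 5 6 9)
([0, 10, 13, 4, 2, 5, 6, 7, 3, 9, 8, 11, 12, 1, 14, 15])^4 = [0, 4, 8, 1, 10, 5, 6, 7, 13, 9, 2, 11, 12, 3, 14, 15]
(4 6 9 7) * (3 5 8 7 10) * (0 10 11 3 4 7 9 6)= (0 10 4)(3 5 8 9 11)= [10, 1, 2, 5, 0, 8, 6, 7, 9, 11, 4, 3]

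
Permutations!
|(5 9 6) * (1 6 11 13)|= |(1 6 5 9 11 13)|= 6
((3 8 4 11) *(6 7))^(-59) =(3 8 4 11)(6 7) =((3 8 4 11)(6 7))^(-59)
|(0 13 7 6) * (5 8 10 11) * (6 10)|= |(0 13 7 10 11 5 8 6)|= 8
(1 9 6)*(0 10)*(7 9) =(0 10)(1 7 9 6) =[10, 7, 2, 3, 4, 5, 1, 9, 8, 6, 0]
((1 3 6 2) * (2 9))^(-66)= ((1 3 6 9 2))^(-66)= (1 2 9 6 3)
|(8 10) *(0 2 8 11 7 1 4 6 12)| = |(0 2 8 10 11 7 1 4 6 12)| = 10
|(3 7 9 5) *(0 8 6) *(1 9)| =|(0 8 6)(1 9 5 3 7)| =15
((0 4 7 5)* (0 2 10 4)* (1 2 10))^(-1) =(1 2)(4 10 5 7)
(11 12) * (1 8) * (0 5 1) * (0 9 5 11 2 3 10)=(0 11 12 2 3 10)(1 8 9 5)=[11, 8, 3, 10, 4, 1, 6, 7, 9, 5, 0, 12, 2]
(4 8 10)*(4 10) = (10)(4 8) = [0, 1, 2, 3, 8, 5, 6, 7, 4, 9, 10]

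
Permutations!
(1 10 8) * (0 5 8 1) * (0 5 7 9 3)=[7, 10, 2, 0, 4, 8, 6, 9, 5, 3, 1]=(0 7 9 3)(1 10)(5 8)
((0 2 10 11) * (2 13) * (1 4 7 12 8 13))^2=(0 4 12 13 10)(1 7 8 2 11)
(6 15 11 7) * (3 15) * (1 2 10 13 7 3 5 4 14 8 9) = (1 2 10 13 7 6 5 4 14 8 9)(3 15 11) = [0, 2, 10, 15, 14, 4, 5, 6, 9, 1, 13, 3, 12, 7, 8, 11]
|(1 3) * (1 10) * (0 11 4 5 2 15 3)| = |(0 11 4 5 2 15 3 10 1)| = 9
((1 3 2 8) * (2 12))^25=((1 3 12 2 8))^25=(12)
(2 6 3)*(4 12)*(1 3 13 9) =[0, 3, 6, 2, 12, 5, 13, 7, 8, 1, 10, 11, 4, 9] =(1 3 2 6 13 9)(4 12)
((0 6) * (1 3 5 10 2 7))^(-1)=((0 6)(1 3 5 10 2 7))^(-1)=(0 6)(1 7 2 10 5 3)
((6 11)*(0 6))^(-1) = ((0 6 11))^(-1) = (0 11 6)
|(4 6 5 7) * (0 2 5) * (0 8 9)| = 8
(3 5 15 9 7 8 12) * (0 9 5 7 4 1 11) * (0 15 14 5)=(0 9 4 1 11 15)(3 7 8 12)(5 14)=[9, 11, 2, 7, 1, 14, 6, 8, 12, 4, 10, 15, 3, 13, 5, 0]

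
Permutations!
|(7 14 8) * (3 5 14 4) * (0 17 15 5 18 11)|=|(0 17 15 5 14 8 7 4 3 18 11)|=11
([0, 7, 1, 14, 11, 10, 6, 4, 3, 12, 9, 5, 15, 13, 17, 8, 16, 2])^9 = [0, 8, 15, 10, 14, 2, 6, 3, 5, 7, 1, 17, 4, 13, 9, 11, 16, 12]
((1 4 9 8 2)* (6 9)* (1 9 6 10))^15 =((1 4 10)(2 9 8))^15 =(10)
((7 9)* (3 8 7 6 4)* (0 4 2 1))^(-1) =((0 4 3 8 7 9 6 2 1))^(-1) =(0 1 2 6 9 7 8 3 4)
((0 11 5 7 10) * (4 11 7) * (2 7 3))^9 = ((0 3 2 7 10)(4 11 5))^9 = (11)(0 10 7 2 3)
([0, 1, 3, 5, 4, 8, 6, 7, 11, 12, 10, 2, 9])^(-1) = [0, 1, 11, 2, 4, 3, 6, 7, 5, 12, 10, 8, 9]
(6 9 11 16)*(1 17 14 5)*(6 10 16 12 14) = (1 17 6 9 11 12 14 5)(10 16) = [0, 17, 2, 3, 4, 1, 9, 7, 8, 11, 16, 12, 14, 13, 5, 15, 10, 6]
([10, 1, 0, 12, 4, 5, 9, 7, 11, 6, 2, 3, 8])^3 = [0, 1, 2, 11, 4, 5, 9, 7, 12, 6, 10, 8, 3]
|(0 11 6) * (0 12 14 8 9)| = |(0 11 6 12 14 8 9)| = 7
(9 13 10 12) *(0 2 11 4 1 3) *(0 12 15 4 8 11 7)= [2, 3, 7, 12, 1, 5, 6, 0, 11, 13, 15, 8, 9, 10, 14, 4]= (0 2 7)(1 3 12 9 13 10 15 4)(8 11)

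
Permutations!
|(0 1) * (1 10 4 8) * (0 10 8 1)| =|(0 8)(1 10 4)| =6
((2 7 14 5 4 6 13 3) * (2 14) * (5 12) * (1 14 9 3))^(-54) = ((1 14 12 5 4 6 13)(2 7)(3 9))^(-54) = (1 12 4 13 14 5 6)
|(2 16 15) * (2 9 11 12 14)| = 7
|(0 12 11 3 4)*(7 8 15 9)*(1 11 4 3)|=12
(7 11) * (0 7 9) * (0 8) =(0 7 11 9 8) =[7, 1, 2, 3, 4, 5, 6, 11, 0, 8, 10, 9]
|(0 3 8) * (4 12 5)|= 3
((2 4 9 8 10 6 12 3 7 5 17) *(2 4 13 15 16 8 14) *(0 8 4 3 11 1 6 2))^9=((0 8 10 2 13 15 16 4 9 14)(1 6 12 11)(3 7 5 17))^9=(0 14 9 4 16 15 13 2 10 8)(1 6 12 11)(3 7 5 17)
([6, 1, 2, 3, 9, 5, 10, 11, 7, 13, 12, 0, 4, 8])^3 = (0 12 13 11 10 9 7 6 4 8)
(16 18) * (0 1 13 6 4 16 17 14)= (0 1 13 6 4 16 18 17 14)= [1, 13, 2, 3, 16, 5, 4, 7, 8, 9, 10, 11, 12, 6, 0, 15, 18, 14, 17]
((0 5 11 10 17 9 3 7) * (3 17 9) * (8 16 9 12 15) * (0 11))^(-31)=(0 5)(3 17 9 16 8 15 12 10 11 7)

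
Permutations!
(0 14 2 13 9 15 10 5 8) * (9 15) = (0 14 2 13 15 10 5 8) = [14, 1, 13, 3, 4, 8, 6, 7, 0, 9, 5, 11, 12, 15, 2, 10]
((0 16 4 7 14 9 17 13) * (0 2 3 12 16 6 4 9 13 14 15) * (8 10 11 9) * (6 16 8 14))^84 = ((0 16 14 13 2 3 12 8 10 11 9 17 6 4 7 15))^84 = (0 2 10 6)(3 11 4 16)(7 14 12 9)(8 17 15 13)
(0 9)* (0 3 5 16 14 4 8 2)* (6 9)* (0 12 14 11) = (0 6 9 3 5 16 11)(2 12 14 4 8) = [6, 1, 12, 5, 8, 16, 9, 7, 2, 3, 10, 0, 14, 13, 4, 15, 11]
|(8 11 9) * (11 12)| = |(8 12 11 9)| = 4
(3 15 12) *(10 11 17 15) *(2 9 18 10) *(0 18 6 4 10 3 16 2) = (0 18 3)(2 9 6 4 10 11 17 15 12 16) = [18, 1, 9, 0, 10, 5, 4, 7, 8, 6, 11, 17, 16, 13, 14, 12, 2, 15, 3]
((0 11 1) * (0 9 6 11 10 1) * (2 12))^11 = ((0 10 1 9 6 11)(2 12))^11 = (0 11 6 9 1 10)(2 12)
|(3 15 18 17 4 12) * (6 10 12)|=8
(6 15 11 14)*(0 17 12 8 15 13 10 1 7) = (0 17 12 8 15 11 14 6 13 10 1 7) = [17, 7, 2, 3, 4, 5, 13, 0, 15, 9, 1, 14, 8, 10, 6, 11, 16, 12]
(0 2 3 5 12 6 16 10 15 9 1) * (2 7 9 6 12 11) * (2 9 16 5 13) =(0 7 16 10 15 6 5 11 9 1)(2 3 13) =[7, 0, 3, 13, 4, 11, 5, 16, 8, 1, 15, 9, 12, 2, 14, 6, 10]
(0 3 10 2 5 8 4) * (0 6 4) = (0 3 10 2 5 8)(4 6) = [3, 1, 5, 10, 6, 8, 4, 7, 0, 9, 2]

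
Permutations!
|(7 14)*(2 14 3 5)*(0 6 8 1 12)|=5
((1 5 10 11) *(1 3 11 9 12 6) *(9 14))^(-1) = ((1 5 10 14 9 12 6)(3 11))^(-1) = (1 6 12 9 14 10 5)(3 11)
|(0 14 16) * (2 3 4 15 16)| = 7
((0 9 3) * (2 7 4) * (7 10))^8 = (10)(0 3 9)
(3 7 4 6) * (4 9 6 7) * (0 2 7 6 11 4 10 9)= (0 2 7)(3 10 9 11 4 6)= [2, 1, 7, 10, 6, 5, 3, 0, 8, 11, 9, 4]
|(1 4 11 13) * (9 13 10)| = 6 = |(1 4 11 10 9 13)|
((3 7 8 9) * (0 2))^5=((0 2)(3 7 8 9))^5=(0 2)(3 7 8 9)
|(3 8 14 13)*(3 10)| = |(3 8 14 13 10)| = 5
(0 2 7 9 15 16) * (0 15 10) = (0 2 7 9 10)(15 16) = [2, 1, 7, 3, 4, 5, 6, 9, 8, 10, 0, 11, 12, 13, 14, 16, 15]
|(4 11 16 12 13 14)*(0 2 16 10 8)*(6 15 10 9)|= |(0 2 16 12 13 14 4 11 9 6 15 10 8)|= 13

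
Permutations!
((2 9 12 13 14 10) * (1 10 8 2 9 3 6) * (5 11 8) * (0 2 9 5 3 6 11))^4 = (0 10 6)(1 2 5)(3 12 11 13 8 14 9)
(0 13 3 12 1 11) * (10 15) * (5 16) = [13, 11, 2, 12, 4, 16, 6, 7, 8, 9, 15, 0, 1, 3, 14, 10, 5] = (0 13 3 12 1 11)(5 16)(10 15)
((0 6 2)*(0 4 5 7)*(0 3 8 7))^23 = ((0 6 2 4 5)(3 8 7))^23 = (0 4 6 5 2)(3 7 8)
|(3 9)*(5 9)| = |(3 5 9)| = 3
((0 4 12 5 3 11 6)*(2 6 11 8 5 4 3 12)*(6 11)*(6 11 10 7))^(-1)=((0 3 8 5 12 4 2 10 7 6))^(-1)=(0 6 7 10 2 4 12 5 8 3)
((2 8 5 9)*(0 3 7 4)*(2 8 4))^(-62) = (0 2 3 4 7)(5 9 8)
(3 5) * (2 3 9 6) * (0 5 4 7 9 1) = (0 5 1)(2 3 4 7 9 6) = [5, 0, 3, 4, 7, 1, 2, 9, 8, 6]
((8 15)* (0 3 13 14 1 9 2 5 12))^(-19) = (0 12 5 2 9 1 14 13 3)(8 15)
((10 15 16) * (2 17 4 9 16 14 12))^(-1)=(2 12 14 15 10 16 9 4 17)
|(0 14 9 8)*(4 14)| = 5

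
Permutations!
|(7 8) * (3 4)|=|(3 4)(7 8)|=2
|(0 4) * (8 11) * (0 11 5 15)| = 6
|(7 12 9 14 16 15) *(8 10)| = 6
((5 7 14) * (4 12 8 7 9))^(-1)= ((4 12 8 7 14 5 9))^(-1)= (4 9 5 14 7 8 12)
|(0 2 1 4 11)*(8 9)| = 10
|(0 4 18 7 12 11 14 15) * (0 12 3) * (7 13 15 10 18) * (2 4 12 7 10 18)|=|(0 12 11 14 18 13 15 7 3)(2 4 10)|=9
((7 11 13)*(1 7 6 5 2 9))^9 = ((1 7 11 13 6 5 2 9))^9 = (1 7 11 13 6 5 2 9)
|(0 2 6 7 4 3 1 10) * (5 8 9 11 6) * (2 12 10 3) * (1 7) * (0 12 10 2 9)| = |(0 10 12 2 5 8)(1 3 7 4 9 11 6)| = 42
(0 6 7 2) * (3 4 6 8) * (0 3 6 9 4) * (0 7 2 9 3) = (0 8 6 2)(3 7 9 4) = [8, 1, 0, 7, 3, 5, 2, 9, 6, 4]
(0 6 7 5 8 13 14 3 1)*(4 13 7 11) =(0 6 11 4 13 14 3 1)(5 8 7) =[6, 0, 2, 1, 13, 8, 11, 5, 7, 9, 10, 4, 12, 14, 3]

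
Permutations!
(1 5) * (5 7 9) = (1 7 9 5) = [0, 7, 2, 3, 4, 1, 6, 9, 8, 5]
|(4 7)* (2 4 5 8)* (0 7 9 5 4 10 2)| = |(0 7 4 9 5 8)(2 10)| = 6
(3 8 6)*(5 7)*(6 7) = (3 8 7 5 6) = [0, 1, 2, 8, 4, 6, 3, 5, 7]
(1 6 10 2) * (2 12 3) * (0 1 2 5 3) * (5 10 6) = (0 1 5 3 10 12) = [1, 5, 2, 10, 4, 3, 6, 7, 8, 9, 12, 11, 0]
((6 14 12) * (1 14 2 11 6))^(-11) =(1 14 12)(2 11 6) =((1 14 12)(2 11 6))^(-11)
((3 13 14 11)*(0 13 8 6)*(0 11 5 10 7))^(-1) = (0 7 10 5 14 13)(3 11 6 8)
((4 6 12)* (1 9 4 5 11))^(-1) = (1 11 5 12 6 4 9)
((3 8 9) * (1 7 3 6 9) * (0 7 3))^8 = ((0 7)(1 3 8)(6 9))^8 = (9)(1 8 3)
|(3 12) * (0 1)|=2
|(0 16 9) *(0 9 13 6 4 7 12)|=7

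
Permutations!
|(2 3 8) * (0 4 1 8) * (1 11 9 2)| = 6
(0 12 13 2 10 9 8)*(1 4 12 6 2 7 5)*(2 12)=(0 6 12 13 7 5 1 4 2 10 9 8)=[6, 4, 10, 3, 2, 1, 12, 5, 0, 8, 9, 11, 13, 7]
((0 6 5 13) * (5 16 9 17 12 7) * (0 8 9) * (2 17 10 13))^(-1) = (0 16 6)(2 5 7 12 17)(8 13 10 9)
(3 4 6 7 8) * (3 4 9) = (3 9)(4 6 7 8) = [0, 1, 2, 9, 6, 5, 7, 8, 4, 3]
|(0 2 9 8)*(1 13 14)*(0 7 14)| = 8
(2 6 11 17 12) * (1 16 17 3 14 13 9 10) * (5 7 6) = [0, 16, 5, 14, 4, 7, 11, 6, 8, 10, 1, 3, 2, 9, 13, 15, 17, 12] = (1 16 17 12 2 5 7 6 11 3 14 13 9 10)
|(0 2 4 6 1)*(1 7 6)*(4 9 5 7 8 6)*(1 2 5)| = |(0 5 7 4 2 9 1)(6 8)| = 14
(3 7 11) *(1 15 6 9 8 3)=(1 15 6 9 8 3 7 11)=[0, 15, 2, 7, 4, 5, 9, 11, 3, 8, 10, 1, 12, 13, 14, 6]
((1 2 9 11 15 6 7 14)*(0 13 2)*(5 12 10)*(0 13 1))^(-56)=((0 1 13 2 9 11 15 6 7 14)(5 12 10))^(-56)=(0 9 7 13 15)(1 11 14 2 6)(5 12 10)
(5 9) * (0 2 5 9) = (9)(0 2 5) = [2, 1, 5, 3, 4, 0, 6, 7, 8, 9]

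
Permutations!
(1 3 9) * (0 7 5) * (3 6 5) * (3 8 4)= (0 7 8 4 3 9 1 6 5)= [7, 6, 2, 9, 3, 0, 5, 8, 4, 1]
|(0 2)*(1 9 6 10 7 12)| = |(0 2)(1 9 6 10 7 12)| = 6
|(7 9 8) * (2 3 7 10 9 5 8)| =|(2 3 7 5 8 10 9)| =7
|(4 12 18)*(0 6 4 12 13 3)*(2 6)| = |(0 2 6 4 13 3)(12 18)| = 6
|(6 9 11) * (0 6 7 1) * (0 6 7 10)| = |(0 7 1 6 9 11 10)| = 7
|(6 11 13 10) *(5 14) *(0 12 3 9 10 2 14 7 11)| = 6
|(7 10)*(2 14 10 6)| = |(2 14 10 7 6)| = 5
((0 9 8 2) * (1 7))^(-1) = ((0 9 8 2)(1 7))^(-1) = (0 2 8 9)(1 7)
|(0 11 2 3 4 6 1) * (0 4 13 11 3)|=|(0 3 13 11 2)(1 4 6)|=15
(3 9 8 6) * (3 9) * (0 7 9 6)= (0 7 9 8)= [7, 1, 2, 3, 4, 5, 6, 9, 0, 8]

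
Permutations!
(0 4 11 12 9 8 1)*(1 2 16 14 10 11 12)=(0 4 12 9 8 2 16 14 10 11 1)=[4, 0, 16, 3, 12, 5, 6, 7, 2, 8, 11, 1, 9, 13, 10, 15, 14]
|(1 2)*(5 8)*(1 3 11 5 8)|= 5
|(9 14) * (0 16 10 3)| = |(0 16 10 3)(9 14)| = 4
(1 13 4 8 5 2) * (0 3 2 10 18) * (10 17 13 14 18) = [3, 14, 1, 2, 8, 17, 6, 7, 5, 9, 10, 11, 12, 4, 18, 15, 16, 13, 0] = (0 3 2 1 14 18)(4 8 5 17 13)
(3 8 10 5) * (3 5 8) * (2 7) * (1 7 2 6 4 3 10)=(1 7 6 4 3 10 8)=[0, 7, 2, 10, 3, 5, 4, 6, 1, 9, 8]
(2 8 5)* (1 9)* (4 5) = (1 9)(2 8 4 5) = [0, 9, 8, 3, 5, 2, 6, 7, 4, 1]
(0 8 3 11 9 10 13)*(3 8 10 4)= [10, 1, 2, 11, 3, 5, 6, 7, 8, 4, 13, 9, 12, 0]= (0 10 13)(3 11 9 4)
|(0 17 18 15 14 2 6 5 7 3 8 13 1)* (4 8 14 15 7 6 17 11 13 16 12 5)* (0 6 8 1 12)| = 42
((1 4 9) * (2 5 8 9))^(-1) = ((1 4 2 5 8 9))^(-1) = (1 9 8 5 2 4)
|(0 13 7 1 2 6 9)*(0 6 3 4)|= |(0 13 7 1 2 3 4)(6 9)|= 14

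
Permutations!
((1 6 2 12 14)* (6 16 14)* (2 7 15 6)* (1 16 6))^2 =((1 6 7 15)(2 12)(14 16))^2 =(16)(1 7)(6 15)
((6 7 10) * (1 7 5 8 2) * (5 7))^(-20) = ((1 5 8 2)(6 7 10))^(-20) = (6 7 10)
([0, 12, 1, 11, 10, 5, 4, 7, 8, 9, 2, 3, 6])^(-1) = [0, 2, 10, 11, 6, 5, 12, 7, 8, 9, 4, 3, 1]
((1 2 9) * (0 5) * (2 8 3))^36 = (1 8 3 2 9)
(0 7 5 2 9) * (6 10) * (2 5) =(0 7 2 9)(6 10) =[7, 1, 9, 3, 4, 5, 10, 2, 8, 0, 6]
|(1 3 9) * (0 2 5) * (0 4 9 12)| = 8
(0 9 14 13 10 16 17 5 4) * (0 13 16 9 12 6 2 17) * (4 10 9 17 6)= (0 12 4 13 9 14 16)(2 6)(5 10 17)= [12, 1, 6, 3, 13, 10, 2, 7, 8, 14, 17, 11, 4, 9, 16, 15, 0, 5]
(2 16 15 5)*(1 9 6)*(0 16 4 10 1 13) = (0 16 15 5 2 4 10 1 9 6 13) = [16, 9, 4, 3, 10, 2, 13, 7, 8, 6, 1, 11, 12, 0, 14, 5, 15]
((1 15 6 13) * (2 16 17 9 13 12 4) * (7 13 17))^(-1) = ((1 15 6 12 4 2 16 7 13)(9 17))^(-1) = (1 13 7 16 2 4 12 6 15)(9 17)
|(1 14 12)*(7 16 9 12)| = |(1 14 7 16 9 12)| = 6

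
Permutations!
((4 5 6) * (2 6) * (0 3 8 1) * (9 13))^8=((0 3 8 1)(2 6 4 5)(9 13))^8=(13)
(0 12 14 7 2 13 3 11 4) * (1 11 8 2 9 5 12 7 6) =(0 7 9 5 12 14 6 1 11 4)(2 13 3 8) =[7, 11, 13, 8, 0, 12, 1, 9, 2, 5, 10, 4, 14, 3, 6]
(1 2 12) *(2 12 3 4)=(1 12)(2 3 4)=[0, 12, 3, 4, 2, 5, 6, 7, 8, 9, 10, 11, 1]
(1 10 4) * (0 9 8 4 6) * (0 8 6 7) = [9, 10, 2, 3, 1, 5, 8, 0, 4, 6, 7] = (0 9 6 8 4 1 10 7)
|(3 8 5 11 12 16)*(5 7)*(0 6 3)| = |(0 6 3 8 7 5 11 12 16)| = 9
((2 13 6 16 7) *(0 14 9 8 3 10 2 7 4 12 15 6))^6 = (0 2 3 9)(4 12 15 6 16)(8 14 13 10)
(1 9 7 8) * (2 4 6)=(1 9 7 8)(2 4 6)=[0, 9, 4, 3, 6, 5, 2, 8, 1, 7]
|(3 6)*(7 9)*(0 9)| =6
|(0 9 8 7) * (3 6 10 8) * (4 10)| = |(0 9 3 6 4 10 8 7)| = 8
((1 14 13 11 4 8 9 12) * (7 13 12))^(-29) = (1 14 12)(4 8 9 7 13 11)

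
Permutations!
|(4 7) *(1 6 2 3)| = |(1 6 2 3)(4 7)| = 4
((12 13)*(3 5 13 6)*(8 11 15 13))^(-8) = (15)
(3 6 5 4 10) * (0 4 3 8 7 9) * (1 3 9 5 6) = (0 4 10 8 7 5 9)(1 3) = [4, 3, 2, 1, 10, 9, 6, 5, 7, 0, 8]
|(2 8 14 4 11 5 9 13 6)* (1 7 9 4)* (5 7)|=11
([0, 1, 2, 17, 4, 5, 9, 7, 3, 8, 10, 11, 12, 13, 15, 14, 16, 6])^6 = (3 17 6 9 8)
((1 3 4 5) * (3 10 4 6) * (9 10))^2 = ((1 9 10 4 5)(3 6))^2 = (1 10 5 9 4)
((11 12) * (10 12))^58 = (10 12 11)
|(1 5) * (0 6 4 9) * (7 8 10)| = |(0 6 4 9)(1 5)(7 8 10)| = 12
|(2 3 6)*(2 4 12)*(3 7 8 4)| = |(2 7 8 4 12)(3 6)| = 10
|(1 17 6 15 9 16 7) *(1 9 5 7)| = 8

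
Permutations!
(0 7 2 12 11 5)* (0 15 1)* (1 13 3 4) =(0 7 2 12 11 5 15 13 3 4 1) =[7, 0, 12, 4, 1, 15, 6, 2, 8, 9, 10, 5, 11, 3, 14, 13]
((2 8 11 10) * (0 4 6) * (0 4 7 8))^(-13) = ((0 7 8 11 10 2)(4 6))^(-13) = (0 2 10 11 8 7)(4 6)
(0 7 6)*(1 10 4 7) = [1, 10, 2, 3, 7, 5, 0, 6, 8, 9, 4] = (0 1 10 4 7 6)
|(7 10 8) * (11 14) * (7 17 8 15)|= 6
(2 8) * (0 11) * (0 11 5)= (11)(0 5)(2 8)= [5, 1, 8, 3, 4, 0, 6, 7, 2, 9, 10, 11]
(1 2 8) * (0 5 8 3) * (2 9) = (0 5 8 1 9 2 3) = [5, 9, 3, 0, 4, 8, 6, 7, 1, 2]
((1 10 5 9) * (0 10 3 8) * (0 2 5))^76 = (10)(1 5 8)(2 3 9)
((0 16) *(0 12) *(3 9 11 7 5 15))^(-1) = ((0 16 12)(3 9 11 7 5 15))^(-1) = (0 12 16)(3 15 5 7 11 9)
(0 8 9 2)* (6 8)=(0 6 8 9 2)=[6, 1, 0, 3, 4, 5, 8, 7, 9, 2]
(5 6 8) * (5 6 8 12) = (5 8 6 12) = [0, 1, 2, 3, 4, 8, 12, 7, 6, 9, 10, 11, 5]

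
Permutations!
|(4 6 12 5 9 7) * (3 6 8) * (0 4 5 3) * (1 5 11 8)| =|(0 4 1 5 9 7 11 8)(3 6 12)| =24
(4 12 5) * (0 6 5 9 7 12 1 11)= (0 6 5 4 1 11)(7 12 9)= [6, 11, 2, 3, 1, 4, 5, 12, 8, 7, 10, 0, 9]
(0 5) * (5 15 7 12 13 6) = (0 15 7 12 13 6 5) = [15, 1, 2, 3, 4, 0, 5, 12, 8, 9, 10, 11, 13, 6, 14, 7]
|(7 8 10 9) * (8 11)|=5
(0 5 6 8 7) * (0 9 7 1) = (0 5 6 8 1)(7 9) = [5, 0, 2, 3, 4, 6, 8, 9, 1, 7]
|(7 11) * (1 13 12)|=6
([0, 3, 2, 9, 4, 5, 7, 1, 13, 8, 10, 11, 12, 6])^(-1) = [0, 7, 2, 1, 4, 5, 13, 6, 9, 3, 10, 11, 12, 8]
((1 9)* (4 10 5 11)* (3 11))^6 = (3 11 4 10 5)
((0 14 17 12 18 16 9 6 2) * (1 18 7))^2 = ((0 14 17 12 7 1 18 16 9 6 2))^2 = (0 17 7 18 9 2 14 12 1 16 6)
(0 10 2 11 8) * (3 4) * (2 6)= [10, 1, 11, 4, 3, 5, 2, 7, 0, 9, 6, 8]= (0 10 6 2 11 8)(3 4)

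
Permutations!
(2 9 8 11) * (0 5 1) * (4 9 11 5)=(0 4 9 8 5 1)(2 11)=[4, 0, 11, 3, 9, 1, 6, 7, 5, 8, 10, 2]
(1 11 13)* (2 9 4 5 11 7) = (1 7 2 9 4 5 11 13) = [0, 7, 9, 3, 5, 11, 6, 2, 8, 4, 10, 13, 12, 1]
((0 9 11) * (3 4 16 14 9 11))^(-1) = ((0 11)(3 4 16 14 9))^(-1) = (0 11)(3 9 14 16 4)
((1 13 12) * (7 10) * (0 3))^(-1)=(0 3)(1 12 13)(7 10)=((0 3)(1 13 12)(7 10))^(-1)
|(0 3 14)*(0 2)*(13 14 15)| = |(0 3 15 13 14 2)| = 6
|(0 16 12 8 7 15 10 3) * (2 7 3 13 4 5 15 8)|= 35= |(0 16 12 2 7 8 3)(4 5 15 10 13)|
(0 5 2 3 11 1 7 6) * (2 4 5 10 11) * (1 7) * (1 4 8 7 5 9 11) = (0 10 1 4 9 11 5 8 7 6)(2 3) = [10, 4, 3, 2, 9, 8, 0, 6, 7, 11, 1, 5]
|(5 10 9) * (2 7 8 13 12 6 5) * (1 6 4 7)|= 30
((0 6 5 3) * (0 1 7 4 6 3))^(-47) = (0 1 4 5 3 7 6)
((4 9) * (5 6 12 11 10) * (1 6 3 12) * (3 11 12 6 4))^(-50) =(12)(5 11 10)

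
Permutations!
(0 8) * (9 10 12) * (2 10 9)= (0 8)(2 10 12)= [8, 1, 10, 3, 4, 5, 6, 7, 0, 9, 12, 11, 2]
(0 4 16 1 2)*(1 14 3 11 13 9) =(0 4 16 14 3 11 13 9 1 2) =[4, 2, 0, 11, 16, 5, 6, 7, 8, 1, 10, 13, 12, 9, 3, 15, 14]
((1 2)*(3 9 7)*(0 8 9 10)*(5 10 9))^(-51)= ((0 8 5 10)(1 2)(3 9 7))^(-51)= (0 8 5 10)(1 2)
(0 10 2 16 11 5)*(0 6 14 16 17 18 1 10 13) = [13, 10, 17, 3, 4, 6, 14, 7, 8, 9, 2, 5, 12, 0, 16, 15, 11, 18, 1] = (0 13)(1 10 2 17 18)(5 6 14 16 11)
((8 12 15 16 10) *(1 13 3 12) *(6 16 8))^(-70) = (1 3 15)(6 10 16)(8 13 12)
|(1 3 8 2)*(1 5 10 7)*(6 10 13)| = 9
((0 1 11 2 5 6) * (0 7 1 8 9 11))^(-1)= (0 1 7 6 5 2 11 9 8)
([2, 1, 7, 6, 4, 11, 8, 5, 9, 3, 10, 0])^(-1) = [11, 1, 0, 9, 4, 7, 3, 2, 6, 8, 10, 5]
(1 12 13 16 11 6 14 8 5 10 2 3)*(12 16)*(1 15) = (1 16 11 6 14 8 5 10 2 3 15)(12 13) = [0, 16, 3, 15, 4, 10, 14, 7, 5, 9, 2, 6, 13, 12, 8, 1, 11]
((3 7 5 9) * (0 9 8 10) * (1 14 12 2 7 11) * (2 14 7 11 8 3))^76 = (14)(0 5 2 8 1)(3 11 10 7 9)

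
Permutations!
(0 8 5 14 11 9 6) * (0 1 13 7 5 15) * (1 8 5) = [5, 13, 2, 3, 4, 14, 8, 1, 15, 6, 10, 9, 12, 7, 11, 0] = (0 5 14 11 9 6 8 15)(1 13 7)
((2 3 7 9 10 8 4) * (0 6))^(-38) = (2 10 3 8 7 4 9)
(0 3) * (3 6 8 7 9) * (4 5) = [6, 1, 2, 0, 5, 4, 8, 9, 7, 3] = (0 6 8 7 9 3)(4 5)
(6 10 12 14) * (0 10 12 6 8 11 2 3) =[10, 1, 3, 0, 4, 5, 12, 7, 11, 9, 6, 2, 14, 13, 8] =(0 10 6 12 14 8 11 2 3)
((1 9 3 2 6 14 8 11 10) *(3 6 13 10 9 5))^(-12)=(6 11 14 9 8)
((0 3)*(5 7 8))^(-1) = (0 3)(5 8 7)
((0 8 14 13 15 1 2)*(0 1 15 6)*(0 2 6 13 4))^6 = (15)(0 14)(4 8)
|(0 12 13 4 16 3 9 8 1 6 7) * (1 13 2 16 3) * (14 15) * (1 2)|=|(0 12 1 6 7)(2 16)(3 9 8 13 4)(14 15)|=10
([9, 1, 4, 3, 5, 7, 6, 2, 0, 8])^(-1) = [8, 1, 7, 3, 2, 4, 6, 5, 9, 0]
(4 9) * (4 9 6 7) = (9)(4 6 7) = [0, 1, 2, 3, 6, 5, 7, 4, 8, 9]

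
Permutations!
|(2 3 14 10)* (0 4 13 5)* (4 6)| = 20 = |(0 6 4 13 5)(2 3 14 10)|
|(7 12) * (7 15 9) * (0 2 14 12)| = 7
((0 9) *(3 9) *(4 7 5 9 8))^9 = (0 8 7 9 3 4 5)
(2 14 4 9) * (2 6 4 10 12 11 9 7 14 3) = (2 3)(4 7 14 10 12 11 9 6) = [0, 1, 3, 2, 7, 5, 4, 14, 8, 6, 12, 9, 11, 13, 10]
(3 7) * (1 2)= (1 2)(3 7)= [0, 2, 1, 7, 4, 5, 6, 3]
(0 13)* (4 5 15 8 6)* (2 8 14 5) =(0 13)(2 8 6 4)(5 15 14) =[13, 1, 8, 3, 2, 15, 4, 7, 6, 9, 10, 11, 12, 0, 5, 14]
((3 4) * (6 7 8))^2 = (6 8 7)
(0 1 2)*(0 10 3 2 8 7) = (0 1 8 7)(2 10 3) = [1, 8, 10, 2, 4, 5, 6, 0, 7, 9, 3]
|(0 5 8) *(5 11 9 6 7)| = 7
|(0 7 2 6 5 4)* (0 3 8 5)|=4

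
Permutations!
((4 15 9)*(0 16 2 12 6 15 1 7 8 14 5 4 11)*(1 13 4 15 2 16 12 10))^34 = (16)(0 14 2 9 7 12 5 10 11 8 6 15 1)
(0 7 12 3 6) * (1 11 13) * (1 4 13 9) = (0 7 12 3 6)(1 11 9)(4 13) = [7, 11, 2, 6, 13, 5, 0, 12, 8, 1, 10, 9, 3, 4]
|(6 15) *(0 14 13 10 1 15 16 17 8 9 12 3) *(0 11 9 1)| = |(0 14 13 10)(1 15 6 16 17 8)(3 11 9 12)| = 12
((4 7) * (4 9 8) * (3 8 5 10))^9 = ((3 8 4 7 9 5 10))^9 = (3 4 9 10 8 7 5)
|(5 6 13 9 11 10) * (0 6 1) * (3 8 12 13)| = |(0 6 3 8 12 13 9 11 10 5 1)| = 11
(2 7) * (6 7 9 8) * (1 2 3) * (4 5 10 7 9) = (1 2 4 5 10 7 3)(6 9 8) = [0, 2, 4, 1, 5, 10, 9, 3, 6, 8, 7]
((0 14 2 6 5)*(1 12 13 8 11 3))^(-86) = ((0 14 2 6 5)(1 12 13 8 11 3))^(-86) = (0 5 6 2 14)(1 11 13)(3 8 12)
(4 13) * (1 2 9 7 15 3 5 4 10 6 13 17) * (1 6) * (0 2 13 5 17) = [2, 13, 9, 17, 0, 4, 5, 15, 8, 7, 1, 11, 12, 10, 14, 3, 16, 6] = (0 2 9 7 15 3 17 6 5 4)(1 13 10)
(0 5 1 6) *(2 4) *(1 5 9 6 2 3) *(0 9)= [0, 2, 4, 1, 3, 5, 9, 7, 8, 6]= (1 2 4 3)(6 9)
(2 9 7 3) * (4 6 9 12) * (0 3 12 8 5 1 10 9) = (0 3 2 8 5 1 10 9 7 12 4 6) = [3, 10, 8, 2, 6, 1, 0, 12, 5, 7, 9, 11, 4]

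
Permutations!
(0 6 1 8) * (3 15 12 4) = (0 6 1 8)(3 15 12 4) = [6, 8, 2, 15, 3, 5, 1, 7, 0, 9, 10, 11, 4, 13, 14, 12]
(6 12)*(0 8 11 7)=(0 8 11 7)(6 12)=[8, 1, 2, 3, 4, 5, 12, 0, 11, 9, 10, 7, 6]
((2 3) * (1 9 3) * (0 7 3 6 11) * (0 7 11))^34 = ((0 11 7 3 2 1 9 6))^34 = (0 7 2 9)(1 6 11 3)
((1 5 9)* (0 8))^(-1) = (0 8)(1 9 5) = ((0 8)(1 5 9))^(-1)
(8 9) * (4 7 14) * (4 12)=(4 7 14 12)(8 9)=[0, 1, 2, 3, 7, 5, 6, 14, 9, 8, 10, 11, 4, 13, 12]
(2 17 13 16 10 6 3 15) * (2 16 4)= [0, 1, 17, 15, 2, 5, 3, 7, 8, 9, 6, 11, 12, 4, 14, 16, 10, 13]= (2 17 13 4)(3 15 16 10 6)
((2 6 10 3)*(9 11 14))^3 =((2 6 10 3)(9 11 14))^3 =(14)(2 3 10 6)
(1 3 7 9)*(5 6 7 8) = [0, 3, 2, 8, 4, 6, 7, 9, 5, 1] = (1 3 8 5 6 7 9)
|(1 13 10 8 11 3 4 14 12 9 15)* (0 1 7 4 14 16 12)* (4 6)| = |(0 1 13 10 8 11 3 14)(4 16 12 9 15 7 6)| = 56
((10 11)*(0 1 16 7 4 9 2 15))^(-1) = (0 15 2 9 4 7 16 1)(10 11)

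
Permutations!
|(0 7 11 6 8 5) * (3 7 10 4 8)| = |(0 10 4 8 5)(3 7 11 6)| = 20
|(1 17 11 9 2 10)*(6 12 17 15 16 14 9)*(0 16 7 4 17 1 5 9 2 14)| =40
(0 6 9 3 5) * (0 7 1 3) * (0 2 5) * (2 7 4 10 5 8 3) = [6, 2, 8, 0, 10, 4, 9, 1, 3, 7, 5] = (0 6 9 7 1 2 8 3)(4 10 5)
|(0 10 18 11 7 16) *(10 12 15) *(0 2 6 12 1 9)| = 9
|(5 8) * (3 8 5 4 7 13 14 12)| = |(3 8 4 7 13 14 12)| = 7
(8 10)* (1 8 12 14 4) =(1 8 10 12 14 4) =[0, 8, 2, 3, 1, 5, 6, 7, 10, 9, 12, 11, 14, 13, 4]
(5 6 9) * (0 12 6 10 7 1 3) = (0 12 6 9 5 10 7 1 3) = [12, 3, 2, 0, 4, 10, 9, 1, 8, 5, 7, 11, 6]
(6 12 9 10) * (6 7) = (6 12 9 10 7) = [0, 1, 2, 3, 4, 5, 12, 6, 8, 10, 7, 11, 9]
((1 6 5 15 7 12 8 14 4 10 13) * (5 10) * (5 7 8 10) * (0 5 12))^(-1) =(0 7 4 14 8 15 5)(1 13 10 12 6)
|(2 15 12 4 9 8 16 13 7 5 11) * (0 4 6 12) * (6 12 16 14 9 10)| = |(0 4 10 6 16 13 7 5 11 2 15)(8 14 9)| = 33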